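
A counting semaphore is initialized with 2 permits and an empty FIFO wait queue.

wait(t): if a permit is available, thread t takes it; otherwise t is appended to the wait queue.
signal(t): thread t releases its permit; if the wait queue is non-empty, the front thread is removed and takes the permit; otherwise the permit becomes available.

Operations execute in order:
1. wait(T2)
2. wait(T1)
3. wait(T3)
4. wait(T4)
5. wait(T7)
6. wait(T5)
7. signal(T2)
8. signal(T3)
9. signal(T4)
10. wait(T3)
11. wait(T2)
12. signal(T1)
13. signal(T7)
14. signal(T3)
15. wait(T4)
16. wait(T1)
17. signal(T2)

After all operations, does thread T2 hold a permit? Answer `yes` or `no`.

Step 1: wait(T2) -> count=1 queue=[] holders={T2}
Step 2: wait(T1) -> count=0 queue=[] holders={T1,T2}
Step 3: wait(T3) -> count=0 queue=[T3] holders={T1,T2}
Step 4: wait(T4) -> count=0 queue=[T3,T4] holders={T1,T2}
Step 5: wait(T7) -> count=0 queue=[T3,T4,T7] holders={T1,T2}
Step 6: wait(T5) -> count=0 queue=[T3,T4,T7,T5] holders={T1,T2}
Step 7: signal(T2) -> count=0 queue=[T4,T7,T5] holders={T1,T3}
Step 8: signal(T3) -> count=0 queue=[T7,T5] holders={T1,T4}
Step 9: signal(T4) -> count=0 queue=[T5] holders={T1,T7}
Step 10: wait(T3) -> count=0 queue=[T5,T3] holders={T1,T7}
Step 11: wait(T2) -> count=0 queue=[T5,T3,T2] holders={T1,T7}
Step 12: signal(T1) -> count=0 queue=[T3,T2] holders={T5,T7}
Step 13: signal(T7) -> count=0 queue=[T2] holders={T3,T5}
Step 14: signal(T3) -> count=0 queue=[] holders={T2,T5}
Step 15: wait(T4) -> count=0 queue=[T4] holders={T2,T5}
Step 16: wait(T1) -> count=0 queue=[T4,T1] holders={T2,T5}
Step 17: signal(T2) -> count=0 queue=[T1] holders={T4,T5}
Final holders: {T4,T5} -> T2 not in holders

Answer: no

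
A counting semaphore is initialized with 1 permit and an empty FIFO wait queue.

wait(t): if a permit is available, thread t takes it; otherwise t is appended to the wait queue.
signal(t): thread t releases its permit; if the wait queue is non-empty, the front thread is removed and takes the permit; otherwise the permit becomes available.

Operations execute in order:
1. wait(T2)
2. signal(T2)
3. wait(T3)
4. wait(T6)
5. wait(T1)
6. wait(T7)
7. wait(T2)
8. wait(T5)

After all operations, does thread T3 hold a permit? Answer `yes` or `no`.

Answer: yes

Derivation:
Step 1: wait(T2) -> count=0 queue=[] holders={T2}
Step 2: signal(T2) -> count=1 queue=[] holders={none}
Step 3: wait(T3) -> count=0 queue=[] holders={T3}
Step 4: wait(T6) -> count=0 queue=[T6] holders={T3}
Step 5: wait(T1) -> count=0 queue=[T6,T1] holders={T3}
Step 6: wait(T7) -> count=0 queue=[T6,T1,T7] holders={T3}
Step 7: wait(T2) -> count=0 queue=[T6,T1,T7,T2] holders={T3}
Step 8: wait(T5) -> count=0 queue=[T6,T1,T7,T2,T5] holders={T3}
Final holders: {T3} -> T3 in holders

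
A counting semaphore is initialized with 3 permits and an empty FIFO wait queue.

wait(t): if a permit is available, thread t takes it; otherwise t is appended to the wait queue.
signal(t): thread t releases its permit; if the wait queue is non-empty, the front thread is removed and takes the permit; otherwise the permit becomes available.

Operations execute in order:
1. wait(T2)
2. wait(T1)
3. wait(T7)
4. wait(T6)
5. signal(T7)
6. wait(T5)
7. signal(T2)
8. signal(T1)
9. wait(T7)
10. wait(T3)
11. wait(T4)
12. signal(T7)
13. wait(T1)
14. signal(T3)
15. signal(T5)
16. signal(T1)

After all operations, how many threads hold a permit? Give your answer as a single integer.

Step 1: wait(T2) -> count=2 queue=[] holders={T2}
Step 2: wait(T1) -> count=1 queue=[] holders={T1,T2}
Step 3: wait(T7) -> count=0 queue=[] holders={T1,T2,T7}
Step 4: wait(T6) -> count=0 queue=[T6] holders={T1,T2,T7}
Step 5: signal(T7) -> count=0 queue=[] holders={T1,T2,T6}
Step 6: wait(T5) -> count=0 queue=[T5] holders={T1,T2,T6}
Step 7: signal(T2) -> count=0 queue=[] holders={T1,T5,T6}
Step 8: signal(T1) -> count=1 queue=[] holders={T5,T6}
Step 9: wait(T7) -> count=0 queue=[] holders={T5,T6,T7}
Step 10: wait(T3) -> count=0 queue=[T3] holders={T5,T6,T7}
Step 11: wait(T4) -> count=0 queue=[T3,T4] holders={T5,T6,T7}
Step 12: signal(T7) -> count=0 queue=[T4] holders={T3,T5,T6}
Step 13: wait(T1) -> count=0 queue=[T4,T1] holders={T3,T5,T6}
Step 14: signal(T3) -> count=0 queue=[T1] holders={T4,T5,T6}
Step 15: signal(T5) -> count=0 queue=[] holders={T1,T4,T6}
Step 16: signal(T1) -> count=1 queue=[] holders={T4,T6}
Final holders: {T4,T6} -> 2 thread(s)

Answer: 2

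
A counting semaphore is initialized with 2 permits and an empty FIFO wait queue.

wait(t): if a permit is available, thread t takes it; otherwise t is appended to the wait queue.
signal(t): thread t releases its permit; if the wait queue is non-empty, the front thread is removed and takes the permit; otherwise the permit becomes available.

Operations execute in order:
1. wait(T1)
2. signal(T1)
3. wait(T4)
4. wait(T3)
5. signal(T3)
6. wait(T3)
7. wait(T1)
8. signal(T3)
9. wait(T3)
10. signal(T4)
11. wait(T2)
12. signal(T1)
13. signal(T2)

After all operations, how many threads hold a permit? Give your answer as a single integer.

Answer: 1

Derivation:
Step 1: wait(T1) -> count=1 queue=[] holders={T1}
Step 2: signal(T1) -> count=2 queue=[] holders={none}
Step 3: wait(T4) -> count=1 queue=[] holders={T4}
Step 4: wait(T3) -> count=0 queue=[] holders={T3,T4}
Step 5: signal(T3) -> count=1 queue=[] holders={T4}
Step 6: wait(T3) -> count=0 queue=[] holders={T3,T4}
Step 7: wait(T1) -> count=0 queue=[T1] holders={T3,T4}
Step 8: signal(T3) -> count=0 queue=[] holders={T1,T4}
Step 9: wait(T3) -> count=0 queue=[T3] holders={T1,T4}
Step 10: signal(T4) -> count=0 queue=[] holders={T1,T3}
Step 11: wait(T2) -> count=0 queue=[T2] holders={T1,T3}
Step 12: signal(T1) -> count=0 queue=[] holders={T2,T3}
Step 13: signal(T2) -> count=1 queue=[] holders={T3}
Final holders: {T3} -> 1 thread(s)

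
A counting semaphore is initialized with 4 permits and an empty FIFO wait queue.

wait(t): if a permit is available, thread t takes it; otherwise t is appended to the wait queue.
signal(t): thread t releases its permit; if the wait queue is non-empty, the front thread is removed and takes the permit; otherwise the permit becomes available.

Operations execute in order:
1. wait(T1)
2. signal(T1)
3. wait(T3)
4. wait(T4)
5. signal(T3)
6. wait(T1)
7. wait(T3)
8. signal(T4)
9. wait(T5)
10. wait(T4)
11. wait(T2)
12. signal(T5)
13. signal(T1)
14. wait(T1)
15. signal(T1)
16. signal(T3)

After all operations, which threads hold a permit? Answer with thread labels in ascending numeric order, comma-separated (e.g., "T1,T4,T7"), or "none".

Step 1: wait(T1) -> count=3 queue=[] holders={T1}
Step 2: signal(T1) -> count=4 queue=[] holders={none}
Step 3: wait(T3) -> count=3 queue=[] holders={T3}
Step 4: wait(T4) -> count=2 queue=[] holders={T3,T4}
Step 5: signal(T3) -> count=3 queue=[] holders={T4}
Step 6: wait(T1) -> count=2 queue=[] holders={T1,T4}
Step 7: wait(T3) -> count=1 queue=[] holders={T1,T3,T4}
Step 8: signal(T4) -> count=2 queue=[] holders={T1,T3}
Step 9: wait(T5) -> count=1 queue=[] holders={T1,T3,T5}
Step 10: wait(T4) -> count=0 queue=[] holders={T1,T3,T4,T5}
Step 11: wait(T2) -> count=0 queue=[T2] holders={T1,T3,T4,T5}
Step 12: signal(T5) -> count=0 queue=[] holders={T1,T2,T3,T4}
Step 13: signal(T1) -> count=1 queue=[] holders={T2,T3,T4}
Step 14: wait(T1) -> count=0 queue=[] holders={T1,T2,T3,T4}
Step 15: signal(T1) -> count=1 queue=[] holders={T2,T3,T4}
Step 16: signal(T3) -> count=2 queue=[] holders={T2,T4}
Final holders: T2,T4

Answer: T2,T4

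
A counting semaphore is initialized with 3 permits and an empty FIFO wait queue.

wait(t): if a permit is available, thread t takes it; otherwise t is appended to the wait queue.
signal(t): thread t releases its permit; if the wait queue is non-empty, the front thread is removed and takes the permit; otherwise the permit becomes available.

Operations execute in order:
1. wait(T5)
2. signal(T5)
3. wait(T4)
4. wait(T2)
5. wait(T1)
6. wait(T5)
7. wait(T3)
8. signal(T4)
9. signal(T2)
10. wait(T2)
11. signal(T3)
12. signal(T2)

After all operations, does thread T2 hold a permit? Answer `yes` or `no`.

Step 1: wait(T5) -> count=2 queue=[] holders={T5}
Step 2: signal(T5) -> count=3 queue=[] holders={none}
Step 3: wait(T4) -> count=2 queue=[] holders={T4}
Step 4: wait(T2) -> count=1 queue=[] holders={T2,T4}
Step 5: wait(T1) -> count=0 queue=[] holders={T1,T2,T4}
Step 6: wait(T5) -> count=0 queue=[T5] holders={T1,T2,T4}
Step 7: wait(T3) -> count=0 queue=[T5,T3] holders={T1,T2,T4}
Step 8: signal(T4) -> count=0 queue=[T3] holders={T1,T2,T5}
Step 9: signal(T2) -> count=0 queue=[] holders={T1,T3,T5}
Step 10: wait(T2) -> count=0 queue=[T2] holders={T1,T3,T5}
Step 11: signal(T3) -> count=0 queue=[] holders={T1,T2,T5}
Step 12: signal(T2) -> count=1 queue=[] holders={T1,T5}
Final holders: {T1,T5} -> T2 not in holders

Answer: no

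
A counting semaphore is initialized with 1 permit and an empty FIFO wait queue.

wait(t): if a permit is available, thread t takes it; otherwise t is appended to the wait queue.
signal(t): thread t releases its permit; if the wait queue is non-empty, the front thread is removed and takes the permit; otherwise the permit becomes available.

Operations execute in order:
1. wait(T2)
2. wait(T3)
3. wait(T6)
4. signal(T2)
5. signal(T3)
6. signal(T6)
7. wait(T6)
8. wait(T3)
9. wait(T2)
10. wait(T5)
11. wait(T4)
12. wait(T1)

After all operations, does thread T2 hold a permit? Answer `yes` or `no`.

Step 1: wait(T2) -> count=0 queue=[] holders={T2}
Step 2: wait(T3) -> count=0 queue=[T3] holders={T2}
Step 3: wait(T6) -> count=0 queue=[T3,T6] holders={T2}
Step 4: signal(T2) -> count=0 queue=[T6] holders={T3}
Step 5: signal(T3) -> count=0 queue=[] holders={T6}
Step 6: signal(T6) -> count=1 queue=[] holders={none}
Step 7: wait(T6) -> count=0 queue=[] holders={T6}
Step 8: wait(T3) -> count=0 queue=[T3] holders={T6}
Step 9: wait(T2) -> count=0 queue=[T3,T2] holders={T6}
Step 10: wait(T5) -> count=0 queue=[T3,T2,T5] holders={T6}
Step 11: wait(T4) -> count=0 queue=[T3,T2,T5,T4] holders={T6}
Step 12: wait(T1) -> count=0 queue=[T3,T2,T5,T4,T1] holders={T6}
Final holders: {T6} -> T2 not in holders

Answer: no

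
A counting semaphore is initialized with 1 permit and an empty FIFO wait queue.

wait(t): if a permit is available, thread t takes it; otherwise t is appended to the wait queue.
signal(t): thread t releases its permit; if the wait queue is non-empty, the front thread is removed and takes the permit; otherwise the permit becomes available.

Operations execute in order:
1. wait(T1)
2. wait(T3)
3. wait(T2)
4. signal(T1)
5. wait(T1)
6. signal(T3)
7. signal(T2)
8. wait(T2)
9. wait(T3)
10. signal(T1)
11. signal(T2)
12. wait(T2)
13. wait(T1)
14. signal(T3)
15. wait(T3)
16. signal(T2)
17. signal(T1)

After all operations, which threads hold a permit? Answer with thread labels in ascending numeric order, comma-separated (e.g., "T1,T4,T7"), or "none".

Step 1: wait(T1) -> count=0 queue=[] holders={T1}
Step 2: wait(T3) -> count=0 queue=[T3] holders={T1}
Step 3: wait(T2) -> count=0 queue=[T3,T2] holders={T1}
Step 4: signal(T1) -> count=0 queue=[T2] holders={T3}
Step 5: wait(T1) -> count=0 queue=[T2,T1] holders={T3}
Step 6: signal(T3) -> count=0 queue=[T1] holders={T2}
Step 7: signal(T2) -> count=0 queue=[] holders={T1}
Step 8: wait(T2) -> count=0 queue=[T2] holders={T1}
Step 9: wait(T3) -> count=0 queue=[T2,T3] holders={T1}
Step 10: signal(T1) -> count=0 queue=[T3] holders={T2}
Step 11: signal(T2) -> count=0 queue=[] holders={T3}
Step 12: wait(T2) -> count=0 queue=[T2] holders={T3}
Step 13: wait(T1) -> count=0 queue=[T2,T1] holders={T3}
Step 14: signal(T3) -> count=0 queue=[T1] holders={T2}
Step 15: wait(T3) -> count=0 queue=[T1,T3] holders={T2}
Step 16: signal(T2) -> count=0 queue=[T3] holders={T1}
Step 17: signal(T1) -> count=0 queue=[] holders={T3}
Final holders: T3

Answer: T3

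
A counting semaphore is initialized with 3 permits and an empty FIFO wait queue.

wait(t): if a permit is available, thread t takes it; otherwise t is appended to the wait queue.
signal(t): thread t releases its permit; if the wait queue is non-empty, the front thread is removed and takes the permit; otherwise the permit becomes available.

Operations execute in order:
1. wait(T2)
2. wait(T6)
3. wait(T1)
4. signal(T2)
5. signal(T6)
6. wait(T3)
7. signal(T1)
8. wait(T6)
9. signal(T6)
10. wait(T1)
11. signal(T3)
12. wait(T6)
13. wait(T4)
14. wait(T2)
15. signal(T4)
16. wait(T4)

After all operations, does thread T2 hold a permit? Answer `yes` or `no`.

Step 1: wait(T2) -> count=2 queue=[] holders={T2}
Step 2: wait(T6) -> count=1 queue=[] holders={T2,T6}
Step 3: wait(T1) -> count=0 queue=[] holders={T1,T2,T6}
Step 4: signal(T2) -> count=1 queue=[] holders={T1,T6}
Step 5: signal(T6) -> count=2 queue=[] holders={T1}
Step 6: wait(T3) -> count=1 queue=[] holders={T1,T3}
Step 7: signal(T1) -> count=2 queue=[] holders={T3}
Step 8: wait(T6) -> count=1 queue=[] holders={T3,T6}
Step 9: signal(T6) -> count=2 queue=[] holders={T3}
Step 10: wait(T1) -> count=1 queue=[] holders={T1,T3}
Step 11: signal(T3) -> count=2 queue=[] holders={T1}
Step 12: wait(T6) -> count=1 queue=[] holders={T1,T6}
Step 13: wait(T4) -> count=0 queue=[] holders={T1,T4,T6}
Step 14: wait(T2) -> count=0 queue=[T2] holders={T1,T4,T6}
Step 15: signal(T4) -> count=0 queue=[] holders={T1,T2,T6}
Step 16: wait(T4) -> count=0 queue=[T4] holders={T1,T2,T6}
Final holders: {T1,T2,T6} -> T2 in holders

Answer: yes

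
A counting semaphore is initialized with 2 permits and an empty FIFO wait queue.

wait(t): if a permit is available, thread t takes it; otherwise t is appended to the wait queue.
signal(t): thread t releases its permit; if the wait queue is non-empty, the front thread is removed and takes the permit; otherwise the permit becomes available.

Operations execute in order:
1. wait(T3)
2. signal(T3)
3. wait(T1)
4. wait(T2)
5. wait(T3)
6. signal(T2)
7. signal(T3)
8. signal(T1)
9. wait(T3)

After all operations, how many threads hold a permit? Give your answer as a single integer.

Step 1: wait(T3) -> count=1 queue=[] holders={T3}
Step 2: signal(T3) -> count=2 queue=[] holders={none}
Step 3: wait(T1) -> count=1 queue=[] holders={T1}
Step 4: wait(T2) -> count=0 queue=[] holders={T1,T2}
Step 5: wait(T3) -> count=0 queue=[T3] holders={T1,T2}
Step 6: signal(T2) -> count=0 queue=[] holders={T1,T3}
Step 7: signal(T3) -> count=1 queue=[] holders={T1}
Step 8: signal(T1) -> count=2 queue=[] holders={none}
Step 9: wait(T3) -> count=1 queue=[] holders={T3}
Final holders: {T3} -> 1 thread(s)

Answer: 1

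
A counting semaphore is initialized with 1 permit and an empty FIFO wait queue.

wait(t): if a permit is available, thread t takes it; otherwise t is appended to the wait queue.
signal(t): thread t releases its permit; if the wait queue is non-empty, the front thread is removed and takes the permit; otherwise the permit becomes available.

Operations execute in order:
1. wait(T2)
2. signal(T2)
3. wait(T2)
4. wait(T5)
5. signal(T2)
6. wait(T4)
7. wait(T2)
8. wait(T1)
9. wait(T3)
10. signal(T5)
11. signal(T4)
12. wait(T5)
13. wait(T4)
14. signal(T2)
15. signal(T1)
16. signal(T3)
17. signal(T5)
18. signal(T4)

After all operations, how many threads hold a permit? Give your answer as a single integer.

Step 1: wait(T2) -> count=0 queue=[] holders={T2}
Step 2: signal(T2) -> count=1 queue=[] holders={none}
Step 3: wait(T2) -> count=0 queue=[] holders={T2}
Step 4: wait(T5) -> count=0 queue=[T5] holders={T2}
Step 5: signal(T2) -> count=0 queue=[] holders={T5}
Step 6: wait(T4) -> count=0 queue=[T4] holders={T5}
Step 7: wait(T2) -> count=0 queue=[T4,T2] holders={T5}
Step 8: wait(T1) -> count=0 queue=[T4,T2,T1] holders={T5}
Step 9: wait(T3) -> count=0 queue=[T4,T2,T1,T3] holders={T5}
Step 10: signal(T5) -> count=0 queue=[T2,T1,T3] holders={T4}
Step 11: signal(T4) -> count=0 queue=[T1,T3] holders={T2}
Step 12: wait(T5) -> count=0 queue=[T1,T3,T5] holders={T2}
Step 13: wait(T4) -> count=0 queue=[T1,T3,T5,T4] holders={T2}
Step 14: signal(T2) -> count=0 queue=[T3,T5,T4] holders={T1}
Step 15: signal(T1) -> count=0 queue=[T5,T4] holders={T3}
Step 16: signal(T3) -> count=0 queue=[T4] holders={T5}
Step 17: signal(T5) -> count=0 queue=[] holders={T4}
Step 18: signal(T4) -> count=1 queue=[] holders={none}
Final holders: {none} -> 0 thread(s)

Answer: 0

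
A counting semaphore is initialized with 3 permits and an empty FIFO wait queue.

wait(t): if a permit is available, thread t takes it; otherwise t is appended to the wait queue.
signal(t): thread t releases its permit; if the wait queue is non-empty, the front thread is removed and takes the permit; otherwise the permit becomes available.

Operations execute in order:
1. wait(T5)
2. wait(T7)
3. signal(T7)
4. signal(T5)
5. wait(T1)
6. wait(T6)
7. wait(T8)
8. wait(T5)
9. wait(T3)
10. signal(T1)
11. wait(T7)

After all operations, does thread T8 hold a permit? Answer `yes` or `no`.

Answer: yes

Derivation:
Step 1: wait(T5) -> count=2 queue=[] holders={T5}
Step 2: wait(T7) -> count=1 queue=[] holders={T5,T7}
Step 3: signal(T7) -> count=2 queue=[] holders={T5}
Step 4: signal(T5) -> count=3 queue=[] holders={none}
Step 5: wait(T1) -> count=2 queue=[] holders={T1}
Step 6: wait(T6) -> count=1 queue=[] holders={T1,T6}
Step 7: wait(T8) -> count=0 queue=[] holders={T1,T6,T8}
Step 8: wait(T5) -> count=0 queue=[T5] holders={T1,T6,T8}
Step 9: wait(T3) -> count=0 queue=[T5,T3] holders={T1,T6,T8}
Step 10: signal(T1) -> count=0 queue=[T3] holders={T5,T6,T8}
Step 11: wait(T7) -> count=0 queue=[T3,T7] holders={T5,T6,T8}
Final holders: {T5,T6,T8} -> T8 in holders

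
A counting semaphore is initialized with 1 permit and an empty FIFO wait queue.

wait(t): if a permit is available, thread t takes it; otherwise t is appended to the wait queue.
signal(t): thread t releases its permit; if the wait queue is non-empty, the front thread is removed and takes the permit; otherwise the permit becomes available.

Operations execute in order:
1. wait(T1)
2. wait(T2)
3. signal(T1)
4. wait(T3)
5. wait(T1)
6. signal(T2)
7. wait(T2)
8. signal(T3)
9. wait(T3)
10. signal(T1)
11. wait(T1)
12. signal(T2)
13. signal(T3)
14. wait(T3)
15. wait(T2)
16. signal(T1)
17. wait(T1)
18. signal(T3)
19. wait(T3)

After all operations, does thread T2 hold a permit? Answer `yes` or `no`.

Step 1: wait(T1) -> count=0 queue=[] holders={T1}
Step 2: wait(T2) -> count=0 queue=[T2] holders={T1}
Step 3: signal(T1) -> count=0 queue=[] holders={T2}
Step 4: wait(T3) -> count=0 queue=[T3] holders={T2}
Step 5: wait(T1) -> count=0 queue=[T3,T1] holders={T2}
Step 6: signal(T2) -> count=0 queue=[T1] holders={T3}
Step 7: wait(T2) -> count=0 queue=[T1,T2] holders={T3}
Step 8: signal(T3) -> count=0 queue=[T2] holders={T1}
Step 9: wait(T3) -> count=0 queue=[T2,T3] holders={T1}
Step 10: signal(T1) -> count=0 queue=[T3] holders={T2}
Step 11: wait(T1) -> count=0 queue=[T3,T1] holders={T2}
Step 12: signal(T2) -> count=0 queue=[T1] holders={T3}
Step 13: signal(T3) -> count=0 queue=[] holders={T1}
Step 14: wait(T3) -> count=0 queue=[T3] holders={T1}
Step 15: wait(T2) -> count=0 queue=[T3,T2] holders={T1}
Step 16: signal(T1) -> count=0 queue=[T2] holders={T3}
Step 17: wait(T1) -> count=0 queue=[T2,T1] holders={T3}
Step 18: signal(T3) -> count=0 queue=[T1] holders={T2}
Step 19: wait(T3) -> count=0 queue=[T1,T3] holders={T2}
Final holders: {T2} -> T2 in holders

Answer: yes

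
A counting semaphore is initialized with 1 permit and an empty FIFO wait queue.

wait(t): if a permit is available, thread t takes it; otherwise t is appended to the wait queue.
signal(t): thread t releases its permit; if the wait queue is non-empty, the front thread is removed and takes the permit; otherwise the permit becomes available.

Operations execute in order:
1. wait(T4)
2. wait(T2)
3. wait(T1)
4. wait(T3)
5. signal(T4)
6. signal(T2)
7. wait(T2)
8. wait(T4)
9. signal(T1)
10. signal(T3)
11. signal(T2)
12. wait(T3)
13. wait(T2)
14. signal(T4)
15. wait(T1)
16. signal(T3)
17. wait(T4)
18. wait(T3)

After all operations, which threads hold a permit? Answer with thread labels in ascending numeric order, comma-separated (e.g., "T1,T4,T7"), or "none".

Answer: T2

Derivation:
Step 1: wait(T4) -> count=0 queue=[] holders={T4}
Step 2: wait(T2) -> count=0 queue=[T2] holders={T4}
Step 3: wait(T1) -> count=0 queue=[T2,T1] holders={T4}
Step 4: wait(T3) -> count=0 queue=[T2,T1,T3] holders={T4}
Step 5: signal(T4) -> count=0 queue=[T1,T3] holders={T2}
Step 6: signal(T2) -> count=0 queue=[T3] holders={T1}
Step 7: wait(T2) -> count=0 queue=[T3,T2] holders={T1}
Step 8: wait(T4) -> count=0 queue=[T3,T2,T4] holders={T1}
Step 9: signal(T1) -> count=0 queue=[T2,T4] holders={T3}
Step 10: signal(T3) -> count=0 queue=[T4] holders={T2}
Step 11: signal(T2) -> count=0 queue=[] holders={T4}
Step 12: wait(T3) -> count=0 queue=[T3] holders={T4}
Step 13: wait(T2) -> count=0 queue=[T3,T2] holders={T4}
Step 14: signal(T4) -> count=0 queue=[T2] holders={T3}
Step 15: wait(T1) -> count=0 queue=[T2,T1] holders={T3}
Step 16: signal(T3) -> count=0 queue=[T1] holders={T2}
Step 17: wait(T4) -> count=0 queue=[T1,T4] holders={T2}
Step 18: wait(T3) -> count=0 queue=[T1,T4,T3] holders={T2}
Final holders: T2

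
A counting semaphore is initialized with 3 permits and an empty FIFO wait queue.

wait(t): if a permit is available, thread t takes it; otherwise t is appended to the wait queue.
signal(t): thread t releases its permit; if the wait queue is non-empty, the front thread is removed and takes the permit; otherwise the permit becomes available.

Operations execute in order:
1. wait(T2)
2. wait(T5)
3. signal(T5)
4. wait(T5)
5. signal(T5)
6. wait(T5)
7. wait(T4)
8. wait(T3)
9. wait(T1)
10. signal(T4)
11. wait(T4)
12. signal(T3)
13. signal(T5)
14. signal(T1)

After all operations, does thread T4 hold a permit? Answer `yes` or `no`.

Step 1: wait(T2) -> count=2 queue=[] holders={T2}
Step 2: wait(T5) -> count=1 queue=[] holders={T2,T5}
Step 3: signal(T5) -> count=2 queue=[] holders={T2}
Step 4: wait(T5) -> count=1 queue=[] holders={T2,T5}
Step 5: signal(T5) -> count=2 queue=[] holders={T2}
Step 6: wait(T5) -> count=1 queue=[] holders={T2,T5}
Step 7: wait(T4) -> count=0 queue=[] holders={T2,T4,T5}
Step 8: wait(T3) -> count=0 queue=[T3] holders={T2,T4,T5}
Step 9: wait(T1) -> count=0 queue=[T3,T1] holders={T2,T4,T5}
Step 10: signal(T4) -> count=0 queue=[T1] holders={T2,T3,T5}
Step 11: wait(T4) -> count=0 queue=[T1,T4] holders={T2,T3,T5}
Step 12: signal(T3) -> count=0 queue=[T4] holders={T1,T2,T5}
Step 13: signal(T5) -> count=0 queue=[] holders={T1,T2,T4}
Step 14: signal(T1) -> count=1 queue=[] holders={T2,T4}
Final holders: {T2,T4} -> T4 in holders

Answer: yes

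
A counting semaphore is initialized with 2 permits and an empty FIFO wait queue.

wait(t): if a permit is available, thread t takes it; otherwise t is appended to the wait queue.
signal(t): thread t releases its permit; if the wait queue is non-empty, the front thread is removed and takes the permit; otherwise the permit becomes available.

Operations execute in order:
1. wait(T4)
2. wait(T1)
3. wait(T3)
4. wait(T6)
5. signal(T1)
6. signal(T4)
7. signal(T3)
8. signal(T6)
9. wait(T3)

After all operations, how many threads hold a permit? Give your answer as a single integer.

Answer: 1

Derivation:
Step 1: wait(T4) -> count=1 queue=[] holders={T4}
Step 2: wait(T1) -> count=0 queue=[] holders={T1,T4}
Step 3: wait(T3) -> count=0 queue=[T3] holders={T1,T4}
Step 4: wait(T6) -> count=0 queue=[T3,T6] holders={T1,T4}
Step 5: signal(T1) -> count=0 queue=[T6] holders={T3,T4}
Step 6: signal(T4) -> count=0 queue=[] holders={T3,T6}
Step 7: signal(T3) -> count=1 queue=[] holders={T6}
Step 8: signal(T6) -> count=2 queue=[] holders={none}
Step 9: wait(T3) -> count=1 queue=[] holders={T3}
Final holders: {T3} -> 1 thread(s)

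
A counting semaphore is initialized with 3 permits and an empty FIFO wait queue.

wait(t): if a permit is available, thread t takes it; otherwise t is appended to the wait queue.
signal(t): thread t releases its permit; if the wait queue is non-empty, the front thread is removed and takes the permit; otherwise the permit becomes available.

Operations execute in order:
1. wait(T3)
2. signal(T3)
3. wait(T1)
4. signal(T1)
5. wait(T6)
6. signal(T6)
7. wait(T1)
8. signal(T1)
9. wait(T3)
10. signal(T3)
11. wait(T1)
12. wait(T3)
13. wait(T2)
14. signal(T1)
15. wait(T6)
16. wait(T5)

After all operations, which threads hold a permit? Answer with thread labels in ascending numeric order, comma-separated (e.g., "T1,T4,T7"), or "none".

Answer: T2,T3,T6

Derivation:
Step 1: wait(T3) -> count=2 queue=[] holders={T3}
Step 2: signal(T3) -> count=3 queue=[] holders={none}
Step 3: wait(T1) -> count=2 queue=[] holders={T1}
Step 4: signal(T1) -> count=3 queue=[] holders={none}
Step 5: wait(T6) -> count=2 queue=[] holders={T6}
Step 6: signal(T6) -> count=3 queue=[] holders={none}
Step 7: wait(T1) -> count=2 queue=[] holders={T1}
Step 8: signal(T1) -> count=3 queue=[] holders={none}
Step 9: wait(T3) -> count=2 queue=[] holders={T3}
Step 10: signal(T3) -> count=3 queue=[] holders={none}
Step 11: wait(T1) -> count=2 queue=[] holders={T1}
Step 12: wait(T3) -> count=1 queue=[] holders={T1,T3}
Step 13: wait(T2) -> count=0 queue=[] holders={T1,T2,T3}
Step 14: signal(T1) -> count=1 queue=[] holders={T2,T3}
Step 15: wait(T6) -> count=0 queue=[] holders={T2,T3,T6}
Step 16: wait(T5) -> count=0 queue=[T5] holders={T2,T3,T6}
Final holders: T2,T3,T6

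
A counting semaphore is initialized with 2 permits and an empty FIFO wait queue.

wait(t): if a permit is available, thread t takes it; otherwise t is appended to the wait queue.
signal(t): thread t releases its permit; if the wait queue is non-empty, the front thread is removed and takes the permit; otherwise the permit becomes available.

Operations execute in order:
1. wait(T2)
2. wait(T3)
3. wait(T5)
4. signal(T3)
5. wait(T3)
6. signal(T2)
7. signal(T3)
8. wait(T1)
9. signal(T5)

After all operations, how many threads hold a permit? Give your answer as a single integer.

Step 1: wait(T2) -> count=1 queue=[] holders={T2}
Step 2: wait(T3) -> count=0 queue=[] holders={T2,T3}
Step 3: wait(T5) -> count=0 queue=[T5] holders={T2,T3}
Step 4: signal(T3) -> count=0 queue=[] holders={T2,T5}
Step 5: wait(T3) -> count=0 queue=[T3] holders={T2,T5}
Step 6: signal(T2) -> count=0 queue=[] holders={T3,T5}
Step 7: signal(T3) -> count=1 queue=[] holders={T5}
Step 8: wait(T1) -> count=0 queue=[] holders={T1,T5}
Step 9: signal(T5) -> count=1 queue=[] holders={T1}
Final holders: {T1} -> 1 thread(s)

Answer: 1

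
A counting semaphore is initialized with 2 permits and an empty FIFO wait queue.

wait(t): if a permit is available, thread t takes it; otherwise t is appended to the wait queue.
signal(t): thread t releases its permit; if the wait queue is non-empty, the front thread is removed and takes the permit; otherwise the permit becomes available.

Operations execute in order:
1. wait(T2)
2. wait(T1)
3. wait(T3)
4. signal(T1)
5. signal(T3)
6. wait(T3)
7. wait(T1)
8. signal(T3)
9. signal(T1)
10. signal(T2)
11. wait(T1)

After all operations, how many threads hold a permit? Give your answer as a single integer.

Step 1: wait(T2) -> count=1 queue=[] holders={T2}
Step 2: wait(T1) -> count=0 queue=[] holders={T1,T2}
Step 3: wait(T3) -> count=0 queue=[T3] holders={T1,T2}
Step 4: signal(T1) -> count=0 queue=[] holders={T2,T3}
Step 5: signal(T3) -> count=1 queue=[] holders={T2}
Step 6: wait(T3) -> count=0 queue=[] holders={T2,T3}
Step 7: wait(T1) -> count=0 queue=[T1] holders={T2,T3}
Step 8: signal(T3) -> count=0 queue=[] holders={T1,T2}
Step 9: signal(T1) -> count=1 queue=[] holders={T2}
Step 10: signal(T2) -> count=2 queue=[] holders={none}
Step 11: wait(T1) -> count=1 queue=[] holders={T1}
Final holders: {T1} -> 1 thread(s)

Answer: 1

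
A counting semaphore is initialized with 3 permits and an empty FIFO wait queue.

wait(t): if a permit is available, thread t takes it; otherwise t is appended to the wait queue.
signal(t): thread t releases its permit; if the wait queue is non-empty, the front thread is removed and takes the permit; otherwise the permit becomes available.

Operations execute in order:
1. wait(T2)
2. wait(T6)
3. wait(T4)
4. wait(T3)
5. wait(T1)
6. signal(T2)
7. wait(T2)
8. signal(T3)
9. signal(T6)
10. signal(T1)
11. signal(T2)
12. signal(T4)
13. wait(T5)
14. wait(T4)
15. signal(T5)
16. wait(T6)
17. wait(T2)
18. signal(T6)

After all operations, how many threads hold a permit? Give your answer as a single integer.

Step 1: wait(T2) -> count=2 queue=[] holders={T2}
Step 2: wait(T6) -> count=1 queue=[] holders={T2,T6}
Step 3: wait(T4) -> count=0 queue=[] holders={T2,T4,T6}
Step 4: wait(T3) -> count=0 queue=[T3] holders={T2,T4,T6}
Step 5: wait(T1) -> count=0 queue=[T3,T1] holders={T2,T4,T6}
Step 6: signal(T2) -> count=0 queue=[T1] holders={T3,T4,T6}
Step 7: wait(T2) -> count=0 queue=[T1,T2] holders={T3,T4,T6}
Step 8: signal(T3) -> count=0 queue=[T2] holders={T1,T4,T6}
Step 9: signal(T6) -> count=0 queue=[] holders={T1,T2,T4}
Step 10: signal(T1) -> count=1 queue=[] holders={T2,T4}
Step 11: signal(T2) -> count=2 queue=[] holders={T4}
Step 12: signal(T4) -> count=3 queue=[] holders={none}
Step 13: wait(T5) -> count=2 queue=[] holders={T5}
Step 14: wait(T4) -> count=1 queue=[] holders={T4,T5}
Step 15: signal(T5) -> count=2 queue=[] holders={T4}
Step 16: wait(T6) -> count=1 queue=[] holders={T4,T6}
Step 17: wait(T2) -> count=0 queue=[] holders={T2,T4,T6}
Step 18: signal(T6) -> count=1 queue=[] holders={T2,T4}
Final holders: {T2,T4} -> 2 thread(s)

Answer: 2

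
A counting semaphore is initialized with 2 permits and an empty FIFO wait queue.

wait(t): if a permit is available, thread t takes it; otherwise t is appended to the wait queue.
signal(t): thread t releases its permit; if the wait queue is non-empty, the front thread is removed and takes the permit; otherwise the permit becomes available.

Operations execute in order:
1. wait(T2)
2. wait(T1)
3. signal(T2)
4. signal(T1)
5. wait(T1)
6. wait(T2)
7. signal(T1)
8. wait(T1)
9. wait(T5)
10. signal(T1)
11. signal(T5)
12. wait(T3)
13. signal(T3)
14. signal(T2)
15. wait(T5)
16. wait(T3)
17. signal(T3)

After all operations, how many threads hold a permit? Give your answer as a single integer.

Step 1: wait(T2) -> count=1 queue=[] holders={T2}
Step 2: wait(T1) -> count=0 queue=[] holders={T1,T2}
Step 3: signal(T2) -> count=1 queue=[] holders={T1}
Step 4: signal(T1) -> count=2 queue=[] holders={none}
Step 5: wait(T1) -> count=1 queue=[] holders={T1}
Step 6: wait(T2) -> count=0 queue=[] holders={T1,T2}
Step 7: signal(T1) -> count=1 queue=[] holders={T2}
Step 8: wait(T1) -> count=0 queue=[] holders={T1,T2}
Step 9: wait(T5) -> count=0 queue=[T5] holders={T1,T2}
Step 10: signal(T1) -> count=0 queue=[] holders={T2,T5}
Step 11: signal(T5) -> count=1 queue=[] holders={T2}
Step 12: wait(T3) -> count=0 queue=[] holders={T2,T3}
Step 13: signal(T3) -> count=1 queue=[] holders={T2}
Step 14: signal(T2) -> count=2 queue=[] holders={none}
Step 15: wait(T5) -> count=1 queue=[] holders={T5}
Step 16: wait(T3) -> count=0 queue=[] holders={T3,T5}
Step 17: signal(T3) -> count=1 queue=[] holders={T5}
Final holders: {T5} -> 1 thread(s)

Answer: 1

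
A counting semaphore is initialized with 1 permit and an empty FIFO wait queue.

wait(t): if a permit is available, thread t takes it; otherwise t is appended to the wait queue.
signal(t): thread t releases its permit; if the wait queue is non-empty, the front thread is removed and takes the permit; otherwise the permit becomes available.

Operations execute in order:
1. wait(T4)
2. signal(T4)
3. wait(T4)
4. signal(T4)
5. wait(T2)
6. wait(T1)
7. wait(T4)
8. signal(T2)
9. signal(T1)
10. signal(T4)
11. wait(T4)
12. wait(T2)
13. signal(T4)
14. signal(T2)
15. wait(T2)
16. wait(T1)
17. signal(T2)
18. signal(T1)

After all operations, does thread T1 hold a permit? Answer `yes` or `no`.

Answer: no

Derivation:
Step 1: wait(T4) -> count=0 queue=[] holders={T4}
Step 2: signal(T4) -> count=1 queue=[] holders={none}
Step 3: wait(T4) -> count=0 queue=[] holders={T4}
Step 4: signal(T4) -> count=1 queue=[] holders={none}
Step 5: wait(T2) -> count=0 queue=[] holders={T2}
Step 6: wait(T1) -> count=0 queue=[T1] holders={T2}
Step 7: wait(T4) -> count=0 queue=[T1,T4] holders={T2}
Step 8: signal(T2) -> count=0 queue=[T4] holders={T1}
Step 9: signal(T1) -> count=0 queue=[] holders={T4}
Step 10: signal(T4) -> count=1 queue=[] holders={none}
Step 11: wait(T4) -> count=0 queue=[] holders={T4}
Step 12: wait(T2) -> count=0 queue=[T2] holders={T4}
Step 13: signal(T4) -> count=0 queue=[] holders={T2}
Step 14: signal(T2) -> count=1 queue=[] holders={none}
Step 15: wait(T2) -> count=0 queue=[] holders={T2}
Step 16: wait(T1) -> count=0 queue=[T1] holders={T2}
Step 17: signal(T2) -> count=0 queue=[] holders={T1}
Step 18: signal(T1) -> count=1 queue=[] holders={none}
Final holders: {none} -> T1 not in holders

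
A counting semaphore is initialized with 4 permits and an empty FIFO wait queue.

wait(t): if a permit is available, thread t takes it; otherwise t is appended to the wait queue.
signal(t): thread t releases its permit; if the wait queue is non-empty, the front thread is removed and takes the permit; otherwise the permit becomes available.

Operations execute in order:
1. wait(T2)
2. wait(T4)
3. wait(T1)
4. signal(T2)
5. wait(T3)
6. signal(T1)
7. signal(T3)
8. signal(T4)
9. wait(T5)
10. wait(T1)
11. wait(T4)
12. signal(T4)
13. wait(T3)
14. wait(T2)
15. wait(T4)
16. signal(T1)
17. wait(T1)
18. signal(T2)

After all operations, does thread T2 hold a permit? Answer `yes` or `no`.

Step 1: wait(T2) -> count=3 queue=[] holders={T2}
Step 2: wait(T4) -> count=2 queue=[] holders={T2,T4}
Step 3: wait(T1) -> count=1 queue=[] holders={T1,T2,T4}
Step 4: signal(T2) -> count=2 queue=[] holders={T1,T4}
Step 5: wait(T3) -> count=1 queue=[] holders={T1,T3,T4}
Step 6: signal(T1) -> count=2 queue=[] holders={T3,T4}
Step 7: signal(T3) -> count=3 queue=[] holders={T4}
Step 8: signal(T4) -> count=4 queue=[] holders={none}
Step 9: wait(T5) -> count=3 queue=[] holders={T5}
Step 10: wait(T1) -> count=2 queue=[] holders={T1,T5}
Step 11: wait(T4) -> count=1 queue=[] holders={T1,T4,T5}
Step 12: signal(T4) -> count=2 queue=[] holders={T1,T5}
Step 13: wait(T3) -> count=1 queue=[] holders={T1,T3,T5}
Step 14: wait(T2) -> count=0 queue=[] holders={T1,T2,T3,T5}
Step 15: wait(T4) -> count=0 queue=[T4] holders={T1,T2,T3,T5}
Step 16: signal(T1) -> count=0 queue=[] holders={T2,T3,T4,T5}
Step 17: wait(T1) -> count=0 queue=[T1] holders={T2,T3,T4,T5}
Step 18: signal(T2) -> count=0 queue=[] holders={T1,T3,T4,T5}
Final holders: {T1,T3,T4,T5} -> T2 not in holders

Answer: no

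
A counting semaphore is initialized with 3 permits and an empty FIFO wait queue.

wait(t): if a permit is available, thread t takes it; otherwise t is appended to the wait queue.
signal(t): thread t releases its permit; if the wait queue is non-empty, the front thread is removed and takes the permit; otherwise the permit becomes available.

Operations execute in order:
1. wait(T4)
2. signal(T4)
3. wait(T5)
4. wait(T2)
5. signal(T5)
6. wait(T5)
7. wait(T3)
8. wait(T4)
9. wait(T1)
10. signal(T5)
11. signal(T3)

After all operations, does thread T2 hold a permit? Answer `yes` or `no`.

Answer: yes

Derivation:
Step 1: wait(T4) -> count=2 queue=[] holders={T4}
Step 2: signal(T4) -> count=3 queue=[] holders={none}
Step 3: wait(T5) -> count=2 queue=[] holders={T5}
Step 4: wait(T2) -> count=1 queue=[] holders={T2,T5}
Step 5: signal(T5) -> count=2 queue=[] holders={T2}
Step 6: wait(T5) -> count=1 queue=[] holders={T2,T5}
Step 7: wait(T3) -> count=0 queue=[] holders={T2,T3,T5}
Step 8: wait(T4) -> count=0 queue=[T4] holders={T2,T3,T5}
Step 9: wait(T1) -> count=0 queue=[T4,T1] holders={T2,T3,T5}
Step 10: signal(T5) -> count=0 queue=[T1] holders={T2,T3,T4}
Step 11: signal(T3) -> count=0 queue=[] holders={T1,T2,T4}
Final holders: {T1,T2,T4} -> T2 in holders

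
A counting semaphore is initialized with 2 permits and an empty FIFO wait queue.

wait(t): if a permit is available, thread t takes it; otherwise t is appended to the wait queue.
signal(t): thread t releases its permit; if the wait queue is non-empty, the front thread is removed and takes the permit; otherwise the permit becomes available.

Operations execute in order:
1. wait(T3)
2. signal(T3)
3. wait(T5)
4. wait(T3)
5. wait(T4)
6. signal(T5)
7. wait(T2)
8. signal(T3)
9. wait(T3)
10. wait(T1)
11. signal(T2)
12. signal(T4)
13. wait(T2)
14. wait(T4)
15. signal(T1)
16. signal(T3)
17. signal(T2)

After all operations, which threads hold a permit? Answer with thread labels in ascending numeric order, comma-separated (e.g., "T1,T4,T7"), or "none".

Step 1: wait(T3) -> count=1 queue=[] holders={T3}
Step 2: signal(T3) -> count=2 queue=[] holders={none}
Step 3: wait(T5) -> count=1 queue=[] holders={T5}
Step 4: wait(T3) -> count=0 queue=[] holders={T3,T5}
Step 5: wait(T4) -> count=0 queue=[T4] holders={T3,T5}
Step 6: signal(T5) -> count=0 queue=[] holders={T3,T4}
Step 7: wait(T2) -> count=0 queue=[T2] holders={T3,T4}
Step 8: signal(T3) -> count=0 queue=[] holders={T2,T4}
Step 9: wait(T3) -> count=0 queue=[T3] holders={T2,T4}
Step 10: wait(T1) -> count=0 queue=[T3,T1] holders={T2,T4}
Step 11: signal(T2) -> count=0 queue=[T1] holders={T3,T4}
Step 12: signal(T4) -> count=0 queue=[] holders={T1,T3}
Step 13: wait(T2) -> count=0 queue=[T2] holders={T1,T3}
Step 14: wait(T4) -> count=0 queue=[T2,T4] holders={T1,T3}
Step 15: signal(T1) -> count=0 queue=[T4] holders={T2,T3}
Step 16: signal(T3) -> count=0 queue=[] holders={T2,T4}
Step 17: signal(T2) -> count=1 queue=[] holders={T4}
Final holders: T4

Answer: T4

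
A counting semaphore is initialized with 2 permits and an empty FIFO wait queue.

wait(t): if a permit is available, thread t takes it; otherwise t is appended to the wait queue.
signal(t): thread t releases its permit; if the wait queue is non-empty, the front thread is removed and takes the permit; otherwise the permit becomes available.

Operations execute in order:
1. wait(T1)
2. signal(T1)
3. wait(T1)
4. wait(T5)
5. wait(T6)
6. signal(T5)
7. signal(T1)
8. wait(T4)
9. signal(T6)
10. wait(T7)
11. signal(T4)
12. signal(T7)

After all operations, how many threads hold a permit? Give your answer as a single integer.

Answer: 0

Derivation:
Step 1: wait(T1) -> count=1 queue=[] holders={T1}
Step 2: signal(T1) -> count=2 queue=[] holders={none}
Step 3: wait(T1) -> count=1 queue=[] holders={T1}
Step 4: wait(T5) -> count=0 queue=[] holders={T1,T5}
Step 5: wait(T6) -> count=0 queue=[T6] holders={T1,T5}
Step 6: signal(T5) -> count=0 queue=[] holders={T1,T6}
Step 7: signal(T1) -> count=1 queue=[] holders={T6}
Step 8: wait(T4) -> count=0 queue=[] holders={T4,T6}
Step 9: signal(T6) -> count=1 queue=[] holders={T4}
Step 10: wait(T7) -> count=0 queue=[] holders={T4,T7}
Step 11: signal(T4) -> count=1 queue=[] holders={T7}
Step 12: signal(T7) -> count=2 queue=[] holders={none}
Final holders: {none} -> 0 thread(s)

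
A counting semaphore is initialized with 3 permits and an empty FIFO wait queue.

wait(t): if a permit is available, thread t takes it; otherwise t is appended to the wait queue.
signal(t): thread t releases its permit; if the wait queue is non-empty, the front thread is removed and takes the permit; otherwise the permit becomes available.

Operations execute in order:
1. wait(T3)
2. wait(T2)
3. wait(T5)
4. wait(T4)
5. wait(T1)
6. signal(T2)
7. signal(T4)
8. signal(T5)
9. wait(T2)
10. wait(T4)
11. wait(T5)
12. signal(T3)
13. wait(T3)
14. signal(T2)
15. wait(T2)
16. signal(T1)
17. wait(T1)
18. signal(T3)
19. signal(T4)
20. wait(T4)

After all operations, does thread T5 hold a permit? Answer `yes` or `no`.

Step 1: wait(T3) -> count=2 queue=[] holders={T3}
Step 2: wait(T2) -> count=1 queue=[] holders={T2,T3}
Step 3: wait(T5) -> count=0 queue=[] holders={T2,T3,T5}
Step 4: wait(T4) -> count=0 queue=[T4] holders={T2,T3,T5}
Step 5: wait(T1) -> count=0 queue=[T4,T1] holders={T2,T3,T5}
Step 6: signal(T2) -> count=0 queue=[T1] holders={T3,T4,T5}
Step 7: signal(T4) -> count=0 queue=[] holders={T1,T3,T5}
Step 8: signal(T5) -> count=1 queue=[] holders={T1,T3}
Step 9: wait(T2) -> count=0 queue=[] holders={T1,T2,T3}
Step 10: wait(T4) -> count=0 queue=[T4] holders={T1,T2,T3}
Step 11: wait(T5) -> count=0 queue=[T4,T5] holders={T1,T2,T3}
Step 12: signal(T3) -> count=0 queue=[T5] holders={T1,T2,T4}
Step 13: wait(T3) -> count=0 queue=[T5,T3] holders={T1,T2,T4}
Step 14: signal(T2) -> count=0 queue=[T3] holders={T1,T4,T5}
Step 15: wait(T2) -> count=0 queue=[T3,T2] holders={T1,T4,T5}
Step 16: signal(T1) -> count=0 queue=[T2] holders={T3,T4,T5}
Step 17: wait(T1) -> count=0 queue=[T2,T1] holders={T3,T4,T5}
Step 18: signal(T3) -> count=0 queue=[T1] holders={T2,T4,T5}
Step 19: signal(T4) -> count=0 queue=[] holders={T1,T2,T5}
Step 20: wait(T4) -> count=0 queue=[T4] holders={T1,T2,T5}
Final holders: {T1,T2,T5} -> T5 in holders

Answer: yes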